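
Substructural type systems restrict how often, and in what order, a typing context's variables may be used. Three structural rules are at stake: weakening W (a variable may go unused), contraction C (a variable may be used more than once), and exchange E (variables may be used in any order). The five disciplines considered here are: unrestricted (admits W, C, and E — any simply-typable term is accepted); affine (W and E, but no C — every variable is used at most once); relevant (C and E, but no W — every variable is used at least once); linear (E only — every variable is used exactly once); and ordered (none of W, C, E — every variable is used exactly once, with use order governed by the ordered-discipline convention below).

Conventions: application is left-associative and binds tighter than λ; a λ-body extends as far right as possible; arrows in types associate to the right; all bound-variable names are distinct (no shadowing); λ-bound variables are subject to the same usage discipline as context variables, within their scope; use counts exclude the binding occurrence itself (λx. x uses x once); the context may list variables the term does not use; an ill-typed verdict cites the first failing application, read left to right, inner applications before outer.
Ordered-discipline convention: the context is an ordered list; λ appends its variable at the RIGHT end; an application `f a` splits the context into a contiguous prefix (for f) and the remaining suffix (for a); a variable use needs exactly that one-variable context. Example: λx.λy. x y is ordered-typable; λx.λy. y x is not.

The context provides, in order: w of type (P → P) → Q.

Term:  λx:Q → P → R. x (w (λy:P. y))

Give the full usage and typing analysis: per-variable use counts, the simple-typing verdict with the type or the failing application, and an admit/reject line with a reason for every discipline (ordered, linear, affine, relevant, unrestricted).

use counts: w ×1; x [bound] ×1; y [bound] ×1
left-to-right use order: x, w, y
typing: well-typed at (Q → P → R) → P → R
ordered: ✗, use order x, w, y needs exchange
linear: ✓, single use per variable (w, x, y)
affine: ✓, no duplicate uses among w, x, y
relevant: ✓, w, x, y: all used, weakening unneeded
unrestricted: ✓, type-checks ((Q → P → R) → P → R) and nothing is barred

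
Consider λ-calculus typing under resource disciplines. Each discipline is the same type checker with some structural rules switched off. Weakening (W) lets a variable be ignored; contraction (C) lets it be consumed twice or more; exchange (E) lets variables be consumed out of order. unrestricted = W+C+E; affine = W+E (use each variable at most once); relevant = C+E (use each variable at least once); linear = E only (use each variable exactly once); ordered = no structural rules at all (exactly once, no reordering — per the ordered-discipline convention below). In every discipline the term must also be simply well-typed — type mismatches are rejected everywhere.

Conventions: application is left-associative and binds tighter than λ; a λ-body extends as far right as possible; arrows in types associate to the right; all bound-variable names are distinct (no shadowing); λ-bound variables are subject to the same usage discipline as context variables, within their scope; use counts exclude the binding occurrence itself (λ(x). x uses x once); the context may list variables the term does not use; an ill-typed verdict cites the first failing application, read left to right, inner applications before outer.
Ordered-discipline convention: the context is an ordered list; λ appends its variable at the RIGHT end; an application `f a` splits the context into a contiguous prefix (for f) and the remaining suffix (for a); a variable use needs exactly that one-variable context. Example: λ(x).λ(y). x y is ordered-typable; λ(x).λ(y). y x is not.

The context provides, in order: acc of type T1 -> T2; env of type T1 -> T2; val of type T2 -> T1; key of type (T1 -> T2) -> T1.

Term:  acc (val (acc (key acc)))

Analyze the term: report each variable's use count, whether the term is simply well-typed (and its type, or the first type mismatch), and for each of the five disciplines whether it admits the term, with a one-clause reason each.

usage: acc: 3, env: 0, val: 1, key: 1
left-to-right use order: acc, val, acc, key, acc
typing: the term checks, with type T2
ordered: ✗ — acc ×3 used more than once (contraction); env never used (weakening)
linear: ✗ — acc ×3 used more than once (contraction); env never used (weakening)
affine: ✗ — acc ×3 used more than once (contraction)
relevant: ✗ — env never used (weakening)
unrestricted: ✓ — typability at T2 is all that's needed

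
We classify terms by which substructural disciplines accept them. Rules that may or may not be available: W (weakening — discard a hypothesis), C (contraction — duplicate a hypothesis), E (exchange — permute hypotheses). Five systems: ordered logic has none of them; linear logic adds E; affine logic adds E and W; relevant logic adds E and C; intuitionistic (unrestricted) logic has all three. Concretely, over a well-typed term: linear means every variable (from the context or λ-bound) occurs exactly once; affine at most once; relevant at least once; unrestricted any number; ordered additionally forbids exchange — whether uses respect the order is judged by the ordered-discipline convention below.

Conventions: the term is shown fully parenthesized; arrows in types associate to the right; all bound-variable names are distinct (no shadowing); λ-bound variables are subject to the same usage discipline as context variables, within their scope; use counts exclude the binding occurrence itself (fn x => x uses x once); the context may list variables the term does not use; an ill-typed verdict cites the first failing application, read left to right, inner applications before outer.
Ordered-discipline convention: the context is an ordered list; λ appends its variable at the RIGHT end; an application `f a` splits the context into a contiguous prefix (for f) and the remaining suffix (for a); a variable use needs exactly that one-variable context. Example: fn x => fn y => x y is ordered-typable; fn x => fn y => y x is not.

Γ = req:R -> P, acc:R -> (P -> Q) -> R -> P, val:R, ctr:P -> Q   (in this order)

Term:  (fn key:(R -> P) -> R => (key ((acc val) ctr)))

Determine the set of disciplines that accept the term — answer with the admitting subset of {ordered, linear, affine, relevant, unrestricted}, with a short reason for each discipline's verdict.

accepted by: affine, unrestricted
variable uses: req: 0×; acc: 1×; val: 1×; ctr: 1×; key (bound): 1×
left-to-right use order: key, acc, val, ctr
typing: well-typed at ((R -> P) -> R) -> R
ordered ✗ (req left unused)
linear ✗ (req left unused)
affine ✓ (no duplicate uses among req, acc, val, ctr, key)
relevant ✗ (req left unused)
unrestricted ✓ (typability at ((R -> P) -> R) -> R is all that's needed)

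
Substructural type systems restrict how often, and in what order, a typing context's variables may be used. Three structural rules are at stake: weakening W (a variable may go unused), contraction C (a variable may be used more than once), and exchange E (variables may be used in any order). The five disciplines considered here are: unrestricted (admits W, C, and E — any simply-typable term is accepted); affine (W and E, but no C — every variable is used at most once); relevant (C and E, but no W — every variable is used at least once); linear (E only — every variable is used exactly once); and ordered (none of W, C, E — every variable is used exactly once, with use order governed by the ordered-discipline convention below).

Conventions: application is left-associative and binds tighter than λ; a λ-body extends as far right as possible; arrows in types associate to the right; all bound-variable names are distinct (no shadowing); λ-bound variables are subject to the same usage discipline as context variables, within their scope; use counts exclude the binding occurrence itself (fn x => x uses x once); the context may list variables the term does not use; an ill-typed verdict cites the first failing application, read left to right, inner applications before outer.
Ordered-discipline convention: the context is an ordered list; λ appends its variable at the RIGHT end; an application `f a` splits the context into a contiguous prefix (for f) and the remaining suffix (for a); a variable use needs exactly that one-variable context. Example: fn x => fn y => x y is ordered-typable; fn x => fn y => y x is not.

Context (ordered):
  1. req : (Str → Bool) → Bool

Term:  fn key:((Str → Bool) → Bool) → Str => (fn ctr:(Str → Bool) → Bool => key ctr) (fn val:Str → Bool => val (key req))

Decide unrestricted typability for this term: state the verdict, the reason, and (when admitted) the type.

yes — typability at (((Str → Bool) → Bool) → Str) → Str is all that's needed; term : (((Str → Bool) → Bool) → Str) → Str
usage: req: 1, key (λ-bound): 2, ctr (λ-bound): 1, val (λ-bound): 1
left-to-right use order: key, ctr, val, key, req
typing: the term checks, with type (((Str → Bool) → Bool) → Str) → Str
summary: ordered ✗ · linear ✗ · affine ✗ · relevant ✓ · unrestricted ✓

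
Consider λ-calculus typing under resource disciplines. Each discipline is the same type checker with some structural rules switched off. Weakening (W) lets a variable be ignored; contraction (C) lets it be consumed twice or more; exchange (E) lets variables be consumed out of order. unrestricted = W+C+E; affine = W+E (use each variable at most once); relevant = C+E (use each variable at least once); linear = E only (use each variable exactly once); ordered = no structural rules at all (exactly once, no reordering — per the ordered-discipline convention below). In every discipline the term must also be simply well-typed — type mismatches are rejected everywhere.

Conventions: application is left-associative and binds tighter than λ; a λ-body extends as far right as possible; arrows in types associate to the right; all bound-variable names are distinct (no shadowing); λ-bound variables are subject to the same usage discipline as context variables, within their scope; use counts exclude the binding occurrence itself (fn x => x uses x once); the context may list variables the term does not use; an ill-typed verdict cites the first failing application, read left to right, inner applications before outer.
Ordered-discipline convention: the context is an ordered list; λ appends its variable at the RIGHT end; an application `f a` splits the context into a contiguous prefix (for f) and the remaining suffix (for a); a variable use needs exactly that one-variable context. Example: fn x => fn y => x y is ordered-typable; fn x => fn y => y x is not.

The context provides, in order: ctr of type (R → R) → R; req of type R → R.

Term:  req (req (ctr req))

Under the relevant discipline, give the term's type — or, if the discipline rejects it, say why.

term : R
use counts: ctr=1, req=3
order of uses: req, req, ctr, req
typing: ✓ — R
across the five disciplines: ordered ✗; linear ✗; affine ✗; relevant ✓; unrestricted ✓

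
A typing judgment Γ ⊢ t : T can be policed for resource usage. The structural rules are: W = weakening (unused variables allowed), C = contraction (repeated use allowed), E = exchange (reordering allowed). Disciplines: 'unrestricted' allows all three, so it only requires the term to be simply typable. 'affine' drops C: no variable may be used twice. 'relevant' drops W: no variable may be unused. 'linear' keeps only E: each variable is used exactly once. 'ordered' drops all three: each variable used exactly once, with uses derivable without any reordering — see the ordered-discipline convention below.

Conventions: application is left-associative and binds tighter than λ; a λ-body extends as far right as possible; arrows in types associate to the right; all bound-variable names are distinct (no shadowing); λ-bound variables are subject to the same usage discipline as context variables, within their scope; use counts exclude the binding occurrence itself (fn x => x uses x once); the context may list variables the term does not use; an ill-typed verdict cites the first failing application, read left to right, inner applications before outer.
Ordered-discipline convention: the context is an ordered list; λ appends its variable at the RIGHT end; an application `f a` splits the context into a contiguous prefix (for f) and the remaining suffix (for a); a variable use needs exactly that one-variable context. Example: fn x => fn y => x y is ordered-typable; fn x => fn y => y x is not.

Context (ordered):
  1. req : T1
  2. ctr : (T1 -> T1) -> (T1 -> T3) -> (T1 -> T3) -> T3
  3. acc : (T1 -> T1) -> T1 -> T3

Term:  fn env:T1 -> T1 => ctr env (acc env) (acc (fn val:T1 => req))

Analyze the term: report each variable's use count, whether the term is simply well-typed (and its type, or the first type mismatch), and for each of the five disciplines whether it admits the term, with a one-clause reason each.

counts: req=1, ctr=1, acc=2, env (λ-bound)=2, val (λ-bound)=0
uses in reading order: ctr, env, acc, env, acc, req
typing: ✓ — (T1 -> T1) -> T3
ordered: ✗ — uses contraction: acc ×2, env ×2; unused: val — weakening required
linear: ✗ — uses contraction: acc ×2, env ×2; unused: val — weakening required
affine: ✗ — uses contraction: acc ×2, env ×2
relevant: ✗ — unused: val — weakening required
unrestricted: ✓ — well-typed at (T1 -> T1) -> T3; no restrictions here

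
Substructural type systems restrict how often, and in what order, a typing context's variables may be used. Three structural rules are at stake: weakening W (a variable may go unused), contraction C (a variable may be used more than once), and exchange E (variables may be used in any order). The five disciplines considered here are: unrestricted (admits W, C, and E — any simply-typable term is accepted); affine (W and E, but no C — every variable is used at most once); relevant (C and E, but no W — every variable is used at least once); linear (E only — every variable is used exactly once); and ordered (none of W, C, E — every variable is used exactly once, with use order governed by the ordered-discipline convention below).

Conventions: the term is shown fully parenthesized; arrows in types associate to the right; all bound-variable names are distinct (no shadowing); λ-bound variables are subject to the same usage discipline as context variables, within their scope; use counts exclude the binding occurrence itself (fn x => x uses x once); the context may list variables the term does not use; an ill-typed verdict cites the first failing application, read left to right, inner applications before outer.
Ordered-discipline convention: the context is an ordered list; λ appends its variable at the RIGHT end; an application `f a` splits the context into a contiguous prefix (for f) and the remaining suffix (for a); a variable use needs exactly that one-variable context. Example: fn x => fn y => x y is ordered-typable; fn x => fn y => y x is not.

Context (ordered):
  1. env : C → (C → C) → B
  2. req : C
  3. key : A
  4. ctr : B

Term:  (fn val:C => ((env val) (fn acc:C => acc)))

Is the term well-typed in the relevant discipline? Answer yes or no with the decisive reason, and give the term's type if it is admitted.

no — req, key, ctr left unused
usage: env ×1, req ×0, key ×0, ctr ×0, val (bound) ×1, acc (bound) ×1
left-to-right use order: env, val, acc
typing: the term checks, with type C → B
all disciplines: ordered ✗; linear ✗; affine ✓; relevant ✗; unrestricted ✓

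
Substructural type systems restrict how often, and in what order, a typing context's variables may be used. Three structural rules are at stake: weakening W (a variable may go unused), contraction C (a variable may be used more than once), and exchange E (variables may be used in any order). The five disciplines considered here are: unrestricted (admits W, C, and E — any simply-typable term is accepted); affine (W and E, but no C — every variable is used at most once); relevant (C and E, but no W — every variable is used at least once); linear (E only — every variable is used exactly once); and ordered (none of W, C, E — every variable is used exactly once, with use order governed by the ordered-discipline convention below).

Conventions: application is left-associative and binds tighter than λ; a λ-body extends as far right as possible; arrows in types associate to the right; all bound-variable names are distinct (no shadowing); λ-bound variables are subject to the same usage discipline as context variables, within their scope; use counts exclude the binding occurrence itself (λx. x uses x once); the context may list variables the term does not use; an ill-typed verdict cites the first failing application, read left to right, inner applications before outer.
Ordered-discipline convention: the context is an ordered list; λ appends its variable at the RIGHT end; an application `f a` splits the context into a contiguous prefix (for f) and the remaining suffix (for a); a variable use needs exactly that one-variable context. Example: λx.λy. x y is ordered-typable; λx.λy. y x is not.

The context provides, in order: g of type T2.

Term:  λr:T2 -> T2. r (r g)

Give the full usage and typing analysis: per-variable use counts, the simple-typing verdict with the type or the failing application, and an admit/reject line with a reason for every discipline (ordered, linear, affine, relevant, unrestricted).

usage: g=1, r [bound]=2
left-to-right use order: r, r, g
typing: well-typed — term : (T2 -> T2) -> T2
ordered ✗ (uses contraction: r ×2)
linear ✗ (uses contraction: r ×2)
affine ✗ (uses contraction: r ×2)
relevant ✓ (g, r: all used, weakening unneeded)
unrestricted ✓ (typability at (T2 -> T2) -> T2 is all that's needed)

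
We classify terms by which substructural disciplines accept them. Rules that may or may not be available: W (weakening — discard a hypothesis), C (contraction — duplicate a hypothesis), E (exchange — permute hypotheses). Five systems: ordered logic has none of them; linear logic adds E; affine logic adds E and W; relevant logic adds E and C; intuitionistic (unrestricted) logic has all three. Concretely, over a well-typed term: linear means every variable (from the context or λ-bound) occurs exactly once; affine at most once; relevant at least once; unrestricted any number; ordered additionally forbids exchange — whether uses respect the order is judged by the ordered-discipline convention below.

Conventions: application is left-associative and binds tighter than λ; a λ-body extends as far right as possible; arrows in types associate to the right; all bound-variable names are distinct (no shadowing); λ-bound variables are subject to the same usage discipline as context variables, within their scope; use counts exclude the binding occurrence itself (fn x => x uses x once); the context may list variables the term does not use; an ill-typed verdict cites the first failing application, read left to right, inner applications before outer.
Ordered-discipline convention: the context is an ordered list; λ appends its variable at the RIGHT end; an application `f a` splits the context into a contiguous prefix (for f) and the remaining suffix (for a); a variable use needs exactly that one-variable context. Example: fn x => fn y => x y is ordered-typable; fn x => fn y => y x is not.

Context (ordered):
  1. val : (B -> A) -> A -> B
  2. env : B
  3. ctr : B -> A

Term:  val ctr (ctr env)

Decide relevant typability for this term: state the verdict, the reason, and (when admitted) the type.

yes — none of val, env, ctr goes unused; term : B
usage: val: 1, env: 1, ctr: 2
use order (left to right): val, ctr, ctr, env
typing: well-typed — term : B
per-discipline verdicts: ordered ✗, linear ✗, affine ✗, relevant ✓, unrestricted ✓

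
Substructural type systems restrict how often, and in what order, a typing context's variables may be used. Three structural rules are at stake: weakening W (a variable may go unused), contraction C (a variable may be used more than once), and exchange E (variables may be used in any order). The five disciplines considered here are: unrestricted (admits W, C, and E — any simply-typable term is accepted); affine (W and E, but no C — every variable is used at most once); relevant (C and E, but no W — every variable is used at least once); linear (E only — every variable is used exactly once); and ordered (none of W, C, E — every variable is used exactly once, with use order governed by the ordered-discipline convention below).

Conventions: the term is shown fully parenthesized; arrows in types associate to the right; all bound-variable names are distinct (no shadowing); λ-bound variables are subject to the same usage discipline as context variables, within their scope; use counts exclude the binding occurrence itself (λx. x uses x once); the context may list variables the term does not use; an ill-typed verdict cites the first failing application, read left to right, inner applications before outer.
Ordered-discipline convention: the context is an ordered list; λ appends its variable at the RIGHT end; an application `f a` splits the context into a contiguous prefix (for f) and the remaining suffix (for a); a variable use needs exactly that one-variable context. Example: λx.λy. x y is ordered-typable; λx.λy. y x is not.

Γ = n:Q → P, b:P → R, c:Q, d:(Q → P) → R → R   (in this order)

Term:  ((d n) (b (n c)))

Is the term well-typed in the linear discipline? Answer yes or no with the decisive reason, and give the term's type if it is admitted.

no — repeated use of n ×2
usage: n=2; b=1; c=1; d=1
order of uses: d, n, b, n, c
typing: well-typed — term : R
per-discipline verdicts: ordered ✗, linear ✗, affine ✗, relevant ✓, unrestricted ✓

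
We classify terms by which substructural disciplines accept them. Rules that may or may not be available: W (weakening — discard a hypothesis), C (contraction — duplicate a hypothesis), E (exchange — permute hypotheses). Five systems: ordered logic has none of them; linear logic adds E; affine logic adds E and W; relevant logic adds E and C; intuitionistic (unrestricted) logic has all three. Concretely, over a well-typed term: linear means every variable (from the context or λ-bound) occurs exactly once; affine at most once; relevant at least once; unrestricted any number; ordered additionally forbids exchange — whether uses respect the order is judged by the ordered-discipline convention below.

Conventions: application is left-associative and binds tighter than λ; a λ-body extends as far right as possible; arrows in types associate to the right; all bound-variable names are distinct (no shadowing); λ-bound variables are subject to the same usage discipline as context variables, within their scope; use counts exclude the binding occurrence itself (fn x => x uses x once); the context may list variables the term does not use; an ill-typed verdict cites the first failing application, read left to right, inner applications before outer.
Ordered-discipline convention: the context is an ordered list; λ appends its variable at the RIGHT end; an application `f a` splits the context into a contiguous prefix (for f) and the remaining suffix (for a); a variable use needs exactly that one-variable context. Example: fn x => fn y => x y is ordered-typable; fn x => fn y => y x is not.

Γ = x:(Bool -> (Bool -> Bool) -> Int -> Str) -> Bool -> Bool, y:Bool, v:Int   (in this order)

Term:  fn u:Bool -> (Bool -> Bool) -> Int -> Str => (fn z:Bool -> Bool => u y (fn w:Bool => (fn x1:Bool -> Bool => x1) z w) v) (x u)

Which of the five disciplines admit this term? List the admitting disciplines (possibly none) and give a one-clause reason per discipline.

admitting disciplines: relevant, unrestricted
usage: x: 1; y: 1; v: 1; u [bound]: 2; z [bound]: 1; w [bound]: 1; x1 [bound]: 1
left-to-right use order: u, y, x1, z, w, v, x, u
typing: well-typed at (Bool -> (Bool -> Bool) -> Int -> Str) -> Str
ordered ✗ (repeated use of u ×2)
linear ✗ (repeated use of u ×2)
affine ✗ (repeated use of u ×2)
relevant ✓ (at least one use each (x, y, v, u, z, w, x1))
unrestricted ✓ (simply typable at (Bool -> (Bool -> Bool) -> Int -> Str) -> Str; W, C, E all held)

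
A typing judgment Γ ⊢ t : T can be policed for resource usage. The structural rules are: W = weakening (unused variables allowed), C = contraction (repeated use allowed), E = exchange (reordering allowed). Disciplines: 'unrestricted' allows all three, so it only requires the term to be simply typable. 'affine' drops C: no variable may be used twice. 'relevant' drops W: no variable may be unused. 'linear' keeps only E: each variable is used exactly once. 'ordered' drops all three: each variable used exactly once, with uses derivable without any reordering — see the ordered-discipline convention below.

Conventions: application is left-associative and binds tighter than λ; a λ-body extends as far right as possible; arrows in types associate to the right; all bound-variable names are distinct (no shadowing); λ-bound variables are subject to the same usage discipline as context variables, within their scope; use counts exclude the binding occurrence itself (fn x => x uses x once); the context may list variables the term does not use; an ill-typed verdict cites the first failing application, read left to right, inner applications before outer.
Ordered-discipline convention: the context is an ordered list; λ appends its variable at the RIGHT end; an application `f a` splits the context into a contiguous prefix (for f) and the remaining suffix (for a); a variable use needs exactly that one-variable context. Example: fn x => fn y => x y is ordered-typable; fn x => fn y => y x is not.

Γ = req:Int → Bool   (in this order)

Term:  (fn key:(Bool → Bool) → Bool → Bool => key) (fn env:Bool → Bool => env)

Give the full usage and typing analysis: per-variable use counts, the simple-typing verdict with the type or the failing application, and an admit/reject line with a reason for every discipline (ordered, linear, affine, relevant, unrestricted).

counts: req=0, key [bound]=1, env [bound]=1
use order (left to right): key, env
typing: well-typed at (Bool → Bool) → Bool → Bool
ordered: ✗, req never used (weakening)
linear: ✗, req never used (weakening)
affine: ✓, no duplicate uses among req, key, env
relevant: ✗, req never used (weakening)
unrestricted: ✓, simply typable at (Bool → Bool) → Bool → Bool; W, C, E all held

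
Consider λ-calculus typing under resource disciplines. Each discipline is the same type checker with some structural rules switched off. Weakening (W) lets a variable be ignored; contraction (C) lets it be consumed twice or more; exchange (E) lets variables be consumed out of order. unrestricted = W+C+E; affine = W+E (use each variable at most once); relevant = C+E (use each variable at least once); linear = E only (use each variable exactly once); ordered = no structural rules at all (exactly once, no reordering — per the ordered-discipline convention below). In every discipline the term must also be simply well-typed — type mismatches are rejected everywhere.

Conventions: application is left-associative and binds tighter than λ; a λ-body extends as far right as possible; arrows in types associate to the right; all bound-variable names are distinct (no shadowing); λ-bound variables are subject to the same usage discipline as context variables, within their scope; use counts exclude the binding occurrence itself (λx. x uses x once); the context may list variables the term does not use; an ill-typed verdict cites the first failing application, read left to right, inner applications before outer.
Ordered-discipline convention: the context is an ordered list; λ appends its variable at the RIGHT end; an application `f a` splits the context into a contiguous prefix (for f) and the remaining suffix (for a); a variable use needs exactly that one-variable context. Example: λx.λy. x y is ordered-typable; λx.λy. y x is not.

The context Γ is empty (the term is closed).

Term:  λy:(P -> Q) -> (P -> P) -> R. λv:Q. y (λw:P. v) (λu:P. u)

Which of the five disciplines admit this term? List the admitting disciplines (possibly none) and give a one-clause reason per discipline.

admitted in: affine, unrestricted
counts: y (bound): 1×, v (bound): 1×, w (bound): 0×, u (bound): 1×
use order (left to right): y, v, u
typing: well-typed — term : ((P -> Q) -> (P -> P) -> R) -> Q -> R
ordered: ✗, w never used (weakening)
linear: ✗, w never used (weakening)
affine: ✓, at most one use each (y, v, w, u)
relevant: ✗, w never used (weakening)
unrestricted: ✓, typability at ((P -> Q) -> (P -> P) -> R) -> Q -> R is all that's needed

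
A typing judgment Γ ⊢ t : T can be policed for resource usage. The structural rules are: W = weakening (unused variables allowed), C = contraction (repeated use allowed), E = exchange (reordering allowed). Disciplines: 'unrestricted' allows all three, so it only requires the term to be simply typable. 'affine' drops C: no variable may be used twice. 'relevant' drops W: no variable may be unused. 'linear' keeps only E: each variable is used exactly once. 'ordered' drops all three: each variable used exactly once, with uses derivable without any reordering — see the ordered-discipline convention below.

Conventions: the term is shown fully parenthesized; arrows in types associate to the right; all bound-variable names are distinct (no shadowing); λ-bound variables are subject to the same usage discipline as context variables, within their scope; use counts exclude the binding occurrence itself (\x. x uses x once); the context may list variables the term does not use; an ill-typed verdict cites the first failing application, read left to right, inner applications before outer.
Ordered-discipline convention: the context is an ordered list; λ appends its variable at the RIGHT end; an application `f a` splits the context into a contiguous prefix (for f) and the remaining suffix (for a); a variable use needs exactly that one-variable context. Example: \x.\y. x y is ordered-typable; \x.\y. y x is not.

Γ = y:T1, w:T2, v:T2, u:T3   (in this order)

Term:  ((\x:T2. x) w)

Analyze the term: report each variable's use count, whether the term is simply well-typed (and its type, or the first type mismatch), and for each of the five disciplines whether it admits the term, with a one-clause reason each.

usage: y=0; w=1; v=0; u=0; x (λ-bound)=1
use order (left to right): x, w
typing: well-typed at T2
ordered ✗ (y, v, u never used (weakening))
linear ✗ (y, v, u never used (weakening))
affine ✓ (at most one use each (y, w, v, u, x))
relevant ✗ (y, v, u never used (weakening))
unrestricted ✓ (simply typable at T2; W, C, E all held)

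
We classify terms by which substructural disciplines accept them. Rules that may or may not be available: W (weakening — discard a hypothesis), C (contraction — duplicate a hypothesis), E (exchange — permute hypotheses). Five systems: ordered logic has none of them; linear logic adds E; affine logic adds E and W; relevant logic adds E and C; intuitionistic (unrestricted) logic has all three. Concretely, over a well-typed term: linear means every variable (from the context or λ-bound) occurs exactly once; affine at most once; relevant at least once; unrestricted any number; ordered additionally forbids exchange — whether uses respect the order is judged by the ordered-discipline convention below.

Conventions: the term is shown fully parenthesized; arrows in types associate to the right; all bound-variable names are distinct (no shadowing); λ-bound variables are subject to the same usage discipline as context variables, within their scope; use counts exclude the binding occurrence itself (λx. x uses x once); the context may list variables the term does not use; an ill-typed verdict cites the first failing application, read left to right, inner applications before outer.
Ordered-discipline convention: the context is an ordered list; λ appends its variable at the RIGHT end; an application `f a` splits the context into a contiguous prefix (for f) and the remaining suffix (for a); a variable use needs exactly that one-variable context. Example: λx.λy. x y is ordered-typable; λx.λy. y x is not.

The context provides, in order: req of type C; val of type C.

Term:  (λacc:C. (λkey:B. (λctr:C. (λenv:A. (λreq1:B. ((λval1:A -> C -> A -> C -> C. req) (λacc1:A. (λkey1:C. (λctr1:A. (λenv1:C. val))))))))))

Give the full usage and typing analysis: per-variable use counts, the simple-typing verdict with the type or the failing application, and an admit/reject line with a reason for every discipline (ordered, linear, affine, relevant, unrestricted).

use counts: req ×1, val ×1, acc (λ-bound) ×0, key (λ-bound) ×0, ctr (λ-bound) ×0, env (λ-bound) ×0, req1 (λ-bound) ×0, val1 (λ-bound) ×0, acc1 (λ-bound) ×0, key1 (λ-bound) ×0, ctr1 (λ-bound) ×0, env1 (λ-bound) ×0
use order (left to right): req, val
typing: well-typed at C -> B -> C -> A -> B -> C
ordered: ✗ — acc, key, ctr, env, req1, val1, acc1, key1, ctr1, env1 left unused
linear: ✗ — acc, key, ctr, env, req1, val1, acc1, key1, ctr1, env1 left unused
affine: ✓ — no duplicate uses among req, val, acc, key, ctr, env, req1, val1, acc1, key1, ctr1, env1
relevant: ✗ — acc, key, ctr, env, req1, val1, acc1, key1, ctr1, env1 left unused
unrestricted: ✓ — typability at C -> B -> C -> A -> B -> C is all that's needed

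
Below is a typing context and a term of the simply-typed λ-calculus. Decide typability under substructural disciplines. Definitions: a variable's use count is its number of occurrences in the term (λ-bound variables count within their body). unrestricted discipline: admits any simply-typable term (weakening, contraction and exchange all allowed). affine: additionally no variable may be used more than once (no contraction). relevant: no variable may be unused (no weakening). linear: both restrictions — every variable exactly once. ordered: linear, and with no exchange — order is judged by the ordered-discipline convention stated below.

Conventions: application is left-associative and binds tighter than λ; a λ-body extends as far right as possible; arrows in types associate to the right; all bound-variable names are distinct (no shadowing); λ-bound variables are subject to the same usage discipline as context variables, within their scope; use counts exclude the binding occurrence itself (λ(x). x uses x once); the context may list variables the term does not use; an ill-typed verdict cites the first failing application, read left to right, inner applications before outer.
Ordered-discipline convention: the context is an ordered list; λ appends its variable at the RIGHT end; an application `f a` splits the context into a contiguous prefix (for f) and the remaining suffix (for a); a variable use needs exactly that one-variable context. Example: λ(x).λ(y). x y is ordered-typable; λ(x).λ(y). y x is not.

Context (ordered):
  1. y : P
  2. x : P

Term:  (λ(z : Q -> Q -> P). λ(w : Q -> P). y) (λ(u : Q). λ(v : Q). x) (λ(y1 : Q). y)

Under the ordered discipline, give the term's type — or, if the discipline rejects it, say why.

not well-typed under ordered — repeated use of y ×2; needs weakening: z, w, u, v, y1 unused
use counts: y ×2; x ×1; z (bound) ×0; w (bound) ×0; u (bound) ×0; v (bound) ×0; y1 (bound) ×0
left-to-right use order: y, x, y
typing: the term checks, with type P
across the five disciplines: ordered ✗; linear ✗; affine ✗; relevant ✗; unrestricted ✓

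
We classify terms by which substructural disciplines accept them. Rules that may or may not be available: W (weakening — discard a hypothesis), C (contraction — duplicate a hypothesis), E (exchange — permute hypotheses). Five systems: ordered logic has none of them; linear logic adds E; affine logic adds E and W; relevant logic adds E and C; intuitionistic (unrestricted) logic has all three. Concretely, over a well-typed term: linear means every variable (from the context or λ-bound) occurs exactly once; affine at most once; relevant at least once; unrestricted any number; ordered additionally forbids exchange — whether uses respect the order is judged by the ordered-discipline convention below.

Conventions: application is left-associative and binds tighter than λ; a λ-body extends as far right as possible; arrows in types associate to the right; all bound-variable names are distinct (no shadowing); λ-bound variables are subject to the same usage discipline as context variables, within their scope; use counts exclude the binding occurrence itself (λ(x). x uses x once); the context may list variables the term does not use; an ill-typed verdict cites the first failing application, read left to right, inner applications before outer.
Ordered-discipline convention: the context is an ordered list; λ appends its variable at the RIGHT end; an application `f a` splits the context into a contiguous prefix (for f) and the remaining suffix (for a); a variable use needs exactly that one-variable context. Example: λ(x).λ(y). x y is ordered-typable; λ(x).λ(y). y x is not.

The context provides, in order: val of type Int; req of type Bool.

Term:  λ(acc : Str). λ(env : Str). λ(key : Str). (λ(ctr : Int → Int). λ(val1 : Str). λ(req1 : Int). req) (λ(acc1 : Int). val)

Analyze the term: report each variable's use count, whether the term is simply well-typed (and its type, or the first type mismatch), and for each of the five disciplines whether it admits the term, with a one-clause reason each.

usage: val=1, req=1, acc [bound]=0, env [bound]=0, key [bound]=0, ctr [bound]=0, val1 [bound]=0, req1 [bound]=0, acc1 [bound]=0
order of uses: req, val
typing: well-typed at Str → Str → Str → Str → Int → Bool
ordered ✗ (acc, env, key, ctr, val1, req1, acc1 never used (weakening))
linear ✗ (acc, env, key, ctr, val1, req1, acc1 never used (weakening))
affine ✓ (at most one use each (val, req, acc, env, key, ctr, val1, req1, acc1))
relevant ✗ (acc, env, key, ctr, val1, req1, acc1 never used (weakening))
unrestricted ✓ (simply typable at Str → Str → Str → Str → Int → Bool; W, C, E all held)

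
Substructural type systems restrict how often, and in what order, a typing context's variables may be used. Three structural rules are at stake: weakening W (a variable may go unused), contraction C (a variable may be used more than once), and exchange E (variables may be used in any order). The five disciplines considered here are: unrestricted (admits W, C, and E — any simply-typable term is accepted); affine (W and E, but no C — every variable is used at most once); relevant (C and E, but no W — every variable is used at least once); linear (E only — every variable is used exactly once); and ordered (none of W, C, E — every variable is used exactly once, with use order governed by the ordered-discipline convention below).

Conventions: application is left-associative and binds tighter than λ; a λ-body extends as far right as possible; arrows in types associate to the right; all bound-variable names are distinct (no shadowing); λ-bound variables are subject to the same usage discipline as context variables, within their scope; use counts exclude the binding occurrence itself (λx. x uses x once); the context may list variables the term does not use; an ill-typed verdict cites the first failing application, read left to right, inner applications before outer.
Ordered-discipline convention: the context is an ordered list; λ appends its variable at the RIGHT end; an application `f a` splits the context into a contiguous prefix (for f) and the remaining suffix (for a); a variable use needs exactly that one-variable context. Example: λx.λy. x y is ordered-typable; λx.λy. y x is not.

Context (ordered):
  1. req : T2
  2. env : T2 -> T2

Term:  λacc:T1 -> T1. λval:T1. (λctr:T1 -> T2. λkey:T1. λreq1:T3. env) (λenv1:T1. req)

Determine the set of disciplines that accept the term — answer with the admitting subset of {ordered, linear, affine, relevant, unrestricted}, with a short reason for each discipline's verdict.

admitted by: affine, unrestricted
variable uses: req: 1; env: 1; acc (λ-bound): 0; val (λ-bound): 0; ctr (λ-bound): 0; key (λ-bound): 0; req1 (λ-bound): 0; env1 (λ-bound): 0
uses in reading order: env, req
typing: well-typed at (T1 -> T1) -> T1 -> T1 -> T3 -> T2 -> T2
ordered: ✗, acc, val, ctr, key, req1, env1 never used (weakening)
linear: ✗, acc, val, ctr, key, req1, env1 never used (weakening)
affine: ✓, req, env, acc, val, ctr, key, req1, env1: no repeats, contraction unneeded
relevant: ✗, acc, val, ctr, key, req1, env1 never used (weakening)
unrestricted: ✓, well-typed at (T1 -> T1) -> T1 -> T1 -> T3 -> T2 -> T2; no restrictions here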